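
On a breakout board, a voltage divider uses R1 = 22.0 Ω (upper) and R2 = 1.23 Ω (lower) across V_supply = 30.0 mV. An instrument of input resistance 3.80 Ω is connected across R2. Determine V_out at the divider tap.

R2 ‖ R_L = (1.23 × 3.80)/(1.23 + 3.80) = 0.9292 Ω.
Then V_out = V_supply · R2'/(R1 + R2') = 30.0 × 0.9292/22.93 = 1.216 mV.
(Unloaded it would be 1.59 mV; the load pulls it down.)

V_out ≈ 1.22 mV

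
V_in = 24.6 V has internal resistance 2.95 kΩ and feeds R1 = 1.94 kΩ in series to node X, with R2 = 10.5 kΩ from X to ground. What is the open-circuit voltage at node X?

R1' = 2.95 + 1.94 = 4.890 kΩ (source resistance + R1).
With X open, the divider is unloaded: V_th = 24.6 × 10.5/15.39 = 16.78 V.

V_th ≈ 16.8 V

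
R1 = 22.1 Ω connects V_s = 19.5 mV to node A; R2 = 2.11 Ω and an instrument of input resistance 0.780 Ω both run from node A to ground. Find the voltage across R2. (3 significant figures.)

V_out ≈ 0.490 mV

First combine the lower leg with the load: R2 ‖ R_L = 0.5695 Ω.
Then V_out = V_s · R2'/(R1 + R2') = 19.5 × 0.5695/22.67 = 0.4899 mV.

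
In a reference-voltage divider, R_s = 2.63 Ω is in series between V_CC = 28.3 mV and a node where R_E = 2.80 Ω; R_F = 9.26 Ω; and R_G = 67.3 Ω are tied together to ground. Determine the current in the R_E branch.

Equivalent of the parallel group: R_p = 2.083 Ω.
V_A by voltage divider: V_A = 28.3 × 2.083/(2.63 + 2.083) = 12.51 mV.
Branch current I = V_A/R_E = 12.51/2.80 = 4.467 mA.

I ≈ 4.47 mA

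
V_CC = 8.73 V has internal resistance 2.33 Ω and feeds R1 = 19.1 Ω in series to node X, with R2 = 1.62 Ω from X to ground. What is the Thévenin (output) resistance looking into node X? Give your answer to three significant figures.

R_th ≈ 1.51 Ω

R1' = 2.33 + 19.1 = 21.43 Ω (source resistance + R1).
Zeroing V_CC shorts the top of R1' to ground, so R_th = R1' ‖ R2 = 1.506 Ω.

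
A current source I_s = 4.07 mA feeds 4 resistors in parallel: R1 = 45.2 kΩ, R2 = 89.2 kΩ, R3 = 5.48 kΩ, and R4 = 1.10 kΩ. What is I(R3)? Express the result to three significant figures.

Total conductance ΣG = 1/45.2 + 1/89.2 + 1/5.48 + 1/1.10 = 1.125 (units of 1/kΩ).
R3 takes the fraction G_k/ΣG = 0.1825/1.125 = 0.1622, so I = 4.07 × 0.1622 = 0.6602 mA.

I ≈ 0.660 mA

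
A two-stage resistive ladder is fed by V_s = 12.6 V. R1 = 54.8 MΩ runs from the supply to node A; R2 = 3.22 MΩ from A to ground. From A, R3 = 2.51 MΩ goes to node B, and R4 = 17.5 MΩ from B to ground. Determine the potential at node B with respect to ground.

The second stage (R3 + R4 = 20.01 MΩ) loads node A in parallel with R2.
Effective lower resistance at A: R2 ‖ 20.01 = 2.774 MΩ.
V_A = 12.6 × 2.774/(54.8 + 2.774) = 0.6070 V.
Then the unloaded second divider: V_B = V_A × R4/(R3+R4) = 0.6070 × 0.8746 = 0.5309 V.

V_B ≈ 0.531 V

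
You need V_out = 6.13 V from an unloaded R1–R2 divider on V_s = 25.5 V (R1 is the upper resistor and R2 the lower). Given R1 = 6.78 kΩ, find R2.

R2 ≈ 2.15 kΩ

V_out/V_s = R2/(R1+R2) = 0.2404.
Rearranging, R2 = R1·k/(1−k) = 6.78 × 0.3165 = 2.146 kΩ.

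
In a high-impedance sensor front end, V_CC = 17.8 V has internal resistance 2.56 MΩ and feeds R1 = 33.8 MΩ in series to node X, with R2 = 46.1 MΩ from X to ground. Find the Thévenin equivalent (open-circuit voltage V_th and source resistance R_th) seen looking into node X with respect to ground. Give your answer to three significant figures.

R1' = 2.56 + 33.8 = 36.36 MΩ (source resistance + R1).
With X open, the divider is unloaded: V_th = 17.8 × 46.1/82.46 = 9.951 V.
With V_CC suppressed (replaced by a short), R_th = R1' ‖ R2 = (36.36 × 46.1)/(36.36 + 46.1) = 20.33 MΩ.

V_th ≈ 9.95 V, R_th ≈ 20.3 MΩ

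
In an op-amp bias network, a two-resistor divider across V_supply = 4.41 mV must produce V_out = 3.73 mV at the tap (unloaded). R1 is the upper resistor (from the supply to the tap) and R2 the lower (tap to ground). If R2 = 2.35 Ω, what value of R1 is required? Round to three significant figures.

Required fraction k = V_out/V_supply = 0.8458.
Rearranging, R1 = R2·(1−k)/k = 2.35 × 0.1823 = 0.4284 Ω.

R1 ≈ 0.428 Ω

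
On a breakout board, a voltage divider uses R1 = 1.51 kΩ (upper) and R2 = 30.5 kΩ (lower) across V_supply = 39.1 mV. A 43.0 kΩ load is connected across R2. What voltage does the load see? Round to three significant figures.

The load sits in parallel with R2, giving an effective lower resistance R2' = R2·R_L/(R2+R_L) = 17.84 kΩ.
Then V_out = V_supply · R2'/(R1 + R2') = 39.1 × 17.84/19.35 = 36.05 mV.
(Unloaded it would be 37.3 mV; the load pulls it down.)

V_out ≈ 36.0 mV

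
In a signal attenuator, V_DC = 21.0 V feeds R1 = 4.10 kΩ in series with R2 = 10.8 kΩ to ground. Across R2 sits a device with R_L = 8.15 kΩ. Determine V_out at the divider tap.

V_out ≈ 11.2 V

The load sits in parallel with R2, giving an effective lower resistance R2' = R2·R_L/(R2+R_L) = 4.645 kΩ.
Now apply the divider: V_out = 21.0 × 0.5312 = 11.15 V.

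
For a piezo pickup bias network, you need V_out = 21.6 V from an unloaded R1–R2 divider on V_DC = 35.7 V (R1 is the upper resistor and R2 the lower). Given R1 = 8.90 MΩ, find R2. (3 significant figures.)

Required fraction k = V_out/V_DC = 0.6050.
R2 = R1 · 0.6050/(1 − 0.6050) = 13.63 MΩ.

R2 ≈ 13.6 MΩ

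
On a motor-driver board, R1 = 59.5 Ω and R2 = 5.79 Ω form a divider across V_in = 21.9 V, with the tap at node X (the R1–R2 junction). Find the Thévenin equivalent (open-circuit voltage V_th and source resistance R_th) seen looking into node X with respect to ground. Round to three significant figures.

V_th is the unloaded tap voltage: V_in · R2/(R1+R2) = 21.9 × 0.08868 = 1.942 V.
Zeroing V_in shorts the top of R1 to ground, so R_th = R1 ‖ R2 = 5.277 Ω.

V_th ≈ 1.94 V, R_th ≈ 5.28 Ω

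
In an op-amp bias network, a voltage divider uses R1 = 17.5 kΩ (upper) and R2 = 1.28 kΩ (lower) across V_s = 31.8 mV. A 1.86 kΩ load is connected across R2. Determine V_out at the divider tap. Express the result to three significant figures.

V_out ≈ 1.32 mV

The load sits in parallel with R2, giving an effective lower resistance R2' = R2·R_L/(R2+R_L) = 0.7582 kΩ.
Voltage divider with the loaded lower leg: V_out = 31.8 × 0.7582/(17.5 + 0.7582) = 31.8 × 0.04153 = 1.321 mV.
(Unloaded it would be 2.17 mV; the load pulls it down.)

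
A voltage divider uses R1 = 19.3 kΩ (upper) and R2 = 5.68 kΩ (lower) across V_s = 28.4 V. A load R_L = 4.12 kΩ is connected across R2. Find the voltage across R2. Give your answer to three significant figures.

The load sits in parallel with R2, giving an effective lower resistance R2' = R2·R_L/(R2+R_L) = 2.388 kΩ.
Now apply the divider: V_out = 28.4 × 0.1101 = 3.127 V.

V_out ≈ 3.13 V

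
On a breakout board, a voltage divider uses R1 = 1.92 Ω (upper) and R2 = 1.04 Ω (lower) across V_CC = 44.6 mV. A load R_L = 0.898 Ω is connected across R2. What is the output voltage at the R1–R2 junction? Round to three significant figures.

V_out ≈ 8.95 mV

The load sits in parallel with R2, giving an effective lower resistance R2' = R2·R_L/(R2+R_L) = 0.4819 Ω.
Now apply the divider: V_out = 44.6 × 0.2006 = 8.948 mV.
(Unloaded it would be 15.7 mV; the load pulls it down.)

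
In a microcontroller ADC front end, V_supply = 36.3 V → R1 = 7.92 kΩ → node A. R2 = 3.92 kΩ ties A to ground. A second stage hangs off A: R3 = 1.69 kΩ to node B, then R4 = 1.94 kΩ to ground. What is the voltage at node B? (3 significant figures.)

Node A sees R2 in parallel with the series input of stage 2, R3 + R4 = 3.630 kΩ.
Effective lower resistance at A: R2 ‖ 3.630 = 1.885 kΩ.
First divider: V_A = V_supply · 1.885/(7.92 + 1.885) = 6.978 V.
Then the unloaded second divider: V_B = V_A × R4/(R3+R4) = 6.978 × 0.5344 = 3.729 V.

V_B ≈ 3.73 V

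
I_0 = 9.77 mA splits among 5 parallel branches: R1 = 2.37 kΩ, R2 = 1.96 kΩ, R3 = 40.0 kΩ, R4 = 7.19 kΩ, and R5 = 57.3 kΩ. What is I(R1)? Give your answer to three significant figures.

ΣG = 1/2.37 + 1/1.96 + 1/40.0 + 1/7.19 + 1/57.3 = 1.114.
Current divider: I(R1) = I_0 · G_k/ΣG = 9.77 × (0.4219/1.114) = 9.77 × 0.3789 = 3.702 mA.

I ≈ 3.70 mA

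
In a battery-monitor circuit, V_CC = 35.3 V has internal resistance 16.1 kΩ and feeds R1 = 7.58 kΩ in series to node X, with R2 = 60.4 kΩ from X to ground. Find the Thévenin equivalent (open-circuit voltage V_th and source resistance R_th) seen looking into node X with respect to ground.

V_th ≈ 25.4 V, R_th ≈ 17.0 kΩ

R1' = 16.1 + 7.58 = 23.68 kΩ (source resistance + R1).
With X open, the divider is unloaded: V_th = 35.3 × 60.4/84.08 = 25.36 V.
Looking into X with the source shorted: R_th = R1'·R2/(R1'+R2) = 23.68 × 60.4/84.08 = 17.01 kΩ.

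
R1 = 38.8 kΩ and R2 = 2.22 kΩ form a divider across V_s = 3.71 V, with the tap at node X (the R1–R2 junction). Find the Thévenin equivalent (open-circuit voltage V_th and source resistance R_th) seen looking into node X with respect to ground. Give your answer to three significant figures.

V_th ≈ 0.201 V, R_th ≈ 2.10 kΩ

V_th is the unloaded tap voltage: V_s · R2/(R1+R2) = 3.71 × 0.05412 = 0.2008 V.
With V_s suppressed (replaced by a short), R_th = R1 ‖ R2 = (38.80 × 2.22)/(38.80 + 2.22) = 2.100 kΩ.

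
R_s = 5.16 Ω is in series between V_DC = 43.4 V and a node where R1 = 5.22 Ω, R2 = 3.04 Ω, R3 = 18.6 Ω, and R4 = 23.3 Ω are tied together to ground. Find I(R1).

I ≈ 1.99 A

Equivalent of the parallel group: R_p = 1.620 Ω.
V_A by voltage divider: V_A = 43.4 × 1.620/(5.16 + 1.620) = 10.37 V.
Branch current I = V_A/R1 = 10.37/5.22 = 1.987 A.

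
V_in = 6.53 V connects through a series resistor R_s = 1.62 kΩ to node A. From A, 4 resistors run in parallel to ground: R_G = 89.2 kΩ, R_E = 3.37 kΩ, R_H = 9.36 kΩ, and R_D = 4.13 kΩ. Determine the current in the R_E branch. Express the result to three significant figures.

I ≈ 0.939 mA

Parallel bank: R_p = 1/(1/89.2 + 1/3.37 + 1/9.36 + 1/4.13) = 1.522 kΩ.
Node voltage V_A = V_in · R_p/(R_s + R_p) = 6.53 × 0.4844 = 3.163 V.
I(R_E) = V_A / R_E = 3.163/3.37 = 0.9387 mA.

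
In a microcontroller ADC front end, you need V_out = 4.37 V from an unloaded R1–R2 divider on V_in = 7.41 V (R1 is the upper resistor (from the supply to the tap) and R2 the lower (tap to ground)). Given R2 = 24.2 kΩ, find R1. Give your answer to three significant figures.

The divider ratio is R2/(R1+R2) = 4.37/7.41 = 0.5897.
R1 = R2·(1/k − 1) = 24.2 × 0.6957 = 16.83 kΩ.

R1 ≈ 16.8 kΩ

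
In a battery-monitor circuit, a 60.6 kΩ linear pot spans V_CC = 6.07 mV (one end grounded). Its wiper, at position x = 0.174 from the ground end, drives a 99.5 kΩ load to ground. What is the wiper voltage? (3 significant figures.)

Lower segment x·R_p = 10.54 kΩ; upper segment (1−x)·R_p = 50.06 kΩ.
R_L loads the lower segment: effective lower R = 9.534 kΩ.
Loaded-divider output: V_out = 6.07 × 0.1600 = 0.9712 mV.
(Unloaded: V_out = x·V_CC = 1.06 mV.)

V_out ≈ 0.971 mV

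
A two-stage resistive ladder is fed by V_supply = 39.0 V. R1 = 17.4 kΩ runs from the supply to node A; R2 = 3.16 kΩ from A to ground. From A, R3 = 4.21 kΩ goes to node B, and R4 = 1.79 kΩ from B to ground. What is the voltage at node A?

V_A ≈ 4.15 V

Looking into the second stage from A: R3 + R4 = 6.000 kΩ appears in parallel with R2.
Effective lower resistance at A: R2 ‖ 6.000 = 2.070 kΩ.
V_A = 39.0 × 2.070/(17.4 + 2.070) = 4.146 V.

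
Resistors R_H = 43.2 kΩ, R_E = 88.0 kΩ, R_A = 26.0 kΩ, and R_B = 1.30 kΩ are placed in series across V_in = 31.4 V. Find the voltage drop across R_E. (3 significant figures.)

V ≈ 17.4 V

Series total: ΣR = 43.2 + 88.0 + 26.0 + 1.30 = 158.5 kΩ.
By the voltage-divider rule, V = 31.4 × 88.00/158.5 = 17.43 V.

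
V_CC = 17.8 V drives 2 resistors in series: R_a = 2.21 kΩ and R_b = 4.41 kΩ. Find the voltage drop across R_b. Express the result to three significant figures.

ΣR = 2.21 + 4.41 = 6.620 kΩ.
By the voltage-divider rule, V = 17.8 × 4.410/6.620 = 11.86 V.

V ≈ 11.9 V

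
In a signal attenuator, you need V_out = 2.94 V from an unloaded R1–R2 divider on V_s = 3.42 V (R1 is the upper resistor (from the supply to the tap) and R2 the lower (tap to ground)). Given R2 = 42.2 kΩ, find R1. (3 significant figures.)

V_out/V_s = R2/(R1+R2) = 0.8596.
So R1 = R2 · (V_s/V_out − 1) = 42.2 × (3.42/2.94 − 1) = 42.2 × 0.1633 = 6.890 kΩ.

R1 ≈ 6.89 kΩ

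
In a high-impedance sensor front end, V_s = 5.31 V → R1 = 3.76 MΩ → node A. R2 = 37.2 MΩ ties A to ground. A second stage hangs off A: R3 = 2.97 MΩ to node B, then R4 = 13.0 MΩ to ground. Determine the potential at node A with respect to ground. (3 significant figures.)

Node A sees R2 in parallel with the series input of stage 2, R3 + R4 = 15.97 MΩ.
Effective lower resistance at A: R2 ‖ 15.97 = 11.17 MΩ.
First divider: V_A = V_s · 11.17/(3.76 + 11.17) = 3.973 V.

V_A ≈ 3.97 V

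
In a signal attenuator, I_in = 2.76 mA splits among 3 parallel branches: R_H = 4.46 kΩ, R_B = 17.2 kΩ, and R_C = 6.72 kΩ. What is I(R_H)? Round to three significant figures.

Conductances: ΣG = 1/4.46 + 1/17.2 + 1/6.72 = 0.4312 (1/kΩ).
R_H takes the fraction G_k/ΣG = 0.2242/0.4312 = 0.5200, so I = 2.76 × 0.5200 = 1.435 mA.

I ≈ 1.44 mA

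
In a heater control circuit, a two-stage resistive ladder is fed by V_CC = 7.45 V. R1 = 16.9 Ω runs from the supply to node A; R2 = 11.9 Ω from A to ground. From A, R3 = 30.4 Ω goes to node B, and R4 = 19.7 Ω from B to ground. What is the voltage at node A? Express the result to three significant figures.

Looking into the second stage from A: R3 + R4 = 50.10 Ω appears in parallel with R2.
Effective lower resistance at A: R2 ‖ 50.10 = 9.616 Ω.
First divider: V_A = V_CC · 9.616/(16.9 + 9.616) = 2.702 V.

V_A ≈ 2.70 V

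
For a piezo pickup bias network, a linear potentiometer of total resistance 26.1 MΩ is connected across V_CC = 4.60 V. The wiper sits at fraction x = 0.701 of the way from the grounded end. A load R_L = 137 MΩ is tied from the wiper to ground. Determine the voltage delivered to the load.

V_out ≈ 3.10 V

Lower segment x·R_p = 18.30 MΩ; upper segment (1−x)·R_p = 7.804 MΩ.
Lower segment in parallel with the load: 18.30 ‖ 137 = 16.14 MΩ.
V_out = 4.60 × 16.14/(7.804 + 16.14) = 3.101 V.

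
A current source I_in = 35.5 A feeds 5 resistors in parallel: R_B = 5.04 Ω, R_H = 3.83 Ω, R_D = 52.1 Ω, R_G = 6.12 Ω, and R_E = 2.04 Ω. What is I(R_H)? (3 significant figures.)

Total conductance ΣG = 1/5.04 + 1/3.83 + 1/52.1 + 1/6.12 + 1/2.04 = 1.132 (units of 1/Ω).
R_H takes the fraction G_k/ΣG = 0.2611/1.132 = 0.2306, so I = 35.5 × 0.2306 = 8.186 A.

I ≈ 8.19 A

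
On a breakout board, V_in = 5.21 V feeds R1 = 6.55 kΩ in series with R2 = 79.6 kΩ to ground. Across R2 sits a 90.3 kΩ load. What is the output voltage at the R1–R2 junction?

V_out ≈ 4.51 V

First combine the lower leg with the load: R2 ‖ R_L = 42.31 kΩ.
Now apply the divider: V_out = 5.21 × 0.8659 = 4.512 V.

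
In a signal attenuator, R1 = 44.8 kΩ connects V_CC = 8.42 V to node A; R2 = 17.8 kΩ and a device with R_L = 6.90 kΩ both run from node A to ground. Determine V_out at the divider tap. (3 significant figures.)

V_out ≈ 0.841 V

The load sits in parallel with R2, giving an effective lower resistance R2' = R2·R_L/(R2+R_L) = 4.972 kΩ.
Voltage divider with the loaded lower leg: V_out = 8.42 × 4.972/(44.8 + 4.972) = 8.42 × 0.09990 = 0.8412 V.
(Unloaded it would be 2.39 V; the load pulls it down.)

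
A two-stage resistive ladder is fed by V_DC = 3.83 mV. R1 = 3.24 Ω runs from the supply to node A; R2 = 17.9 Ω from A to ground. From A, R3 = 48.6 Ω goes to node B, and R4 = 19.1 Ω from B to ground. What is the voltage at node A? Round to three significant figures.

V_A ≈ 3.12 mV

The second stage (R3 + R4 = 67.70 Ω) loads node A in parallel with R2.
R2 ‖ (R3+R4) = 14.16 Ω.
V_A = 3.83 × 14.16/(3.24 + 14.16) = 3.117 mV.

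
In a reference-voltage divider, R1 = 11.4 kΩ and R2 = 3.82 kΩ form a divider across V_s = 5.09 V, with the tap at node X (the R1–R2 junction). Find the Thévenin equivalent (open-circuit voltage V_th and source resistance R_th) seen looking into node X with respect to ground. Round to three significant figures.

V_th is the unloaded tap voltage: V_s · R2/(R1+R2) = 5.09 × 0.2510 = 1.278 V.
Zeroing V_s shorts the top of R1 to ground, so R_th = R1 ‖ R2 = 2.861 kΩ.

V_th ≈ 1.28 V, R_th ≈ 2.86 kΩ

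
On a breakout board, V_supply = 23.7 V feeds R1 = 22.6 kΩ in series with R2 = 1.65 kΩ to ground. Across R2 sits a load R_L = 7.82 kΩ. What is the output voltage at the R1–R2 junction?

V_out ≈ 1.35 V

The load sits in parallel with R2, giving an effective lower resistance R2' = R2·R_L/(R2+R_L) = 1.363 kΩ.
Then V_out = V_supply · R2'/(R1 + R2') = 23.7 × 1.363/23.96 = 1.348 V.
(Unloaded it would be 1.61 V; the load pulls it down.)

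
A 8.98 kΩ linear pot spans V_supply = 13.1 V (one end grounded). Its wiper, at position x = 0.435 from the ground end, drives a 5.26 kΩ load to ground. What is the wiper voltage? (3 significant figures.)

V_out ≈ 4.01 V

Lower segment x·R_p = 3.906 kΩ; upper segment (1−x)·R_p = 5.074 kΩ.
R_L loads the lower segment: effective lower R = 2.242 kΩ.
Loaded-divider output: V_out = 13.1 × 0.3064 = 4.014 V.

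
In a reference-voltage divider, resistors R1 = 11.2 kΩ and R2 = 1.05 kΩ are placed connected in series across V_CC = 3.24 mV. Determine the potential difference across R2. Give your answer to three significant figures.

V ≈ 0.278 mV

Series total: ΣR = 11.2 + 1.05 = 12.25 kΩ.
Voltage divider: V = V_CC · (1.050 / 12.25) = 3.24 × 0.08571 = 0.2777 mV.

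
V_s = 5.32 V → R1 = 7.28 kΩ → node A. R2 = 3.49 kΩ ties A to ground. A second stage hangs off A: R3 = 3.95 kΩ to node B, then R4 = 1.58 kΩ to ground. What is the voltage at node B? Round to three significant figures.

Looking into the second stage from A: R3 + R4 = 5.530 kΩ appears in parallel with R2.
R2 ‖ (R3+R4) = 2.140 kΩ.
First divider: V_A = V_s · 2.140/(7.28 + 2.140) = 1.208 V.
Stage 2 is unloaded, so V_B = V_A · R4/(R3+R4) = 1.208 × 1.58/5.530 = 0.3453 V.

V_B ≈ 0.345 V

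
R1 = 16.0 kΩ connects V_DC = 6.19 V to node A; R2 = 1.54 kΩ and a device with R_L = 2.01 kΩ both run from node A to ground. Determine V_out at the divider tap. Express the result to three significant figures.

First combine the lower leg with the load: R2 ‖ R_L = 0.8719 kΩ.
Then V_out = V_DC · R2'/(R1 + R2') = 6.19 × 0.8719/16.87 = 0.3199 V.

V_out ≈ 0.320 V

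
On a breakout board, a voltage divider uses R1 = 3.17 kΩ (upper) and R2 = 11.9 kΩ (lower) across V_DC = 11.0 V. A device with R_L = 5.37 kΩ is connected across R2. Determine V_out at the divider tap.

The load sits in parallel with R2, giving an effective lower resistance R2' = R2·R_L/(R2+R_L) = 3.700 kΩ.
Voltage divider with the loaded lower leg: V_out = 11.0 × 3.700/(3.17 + 3.700) = 11.0 × 0.5386 = 5.924 V.
(Unloaded it would be 8.69 V; the load pulls it down.)

V_out ≈ 5.92 V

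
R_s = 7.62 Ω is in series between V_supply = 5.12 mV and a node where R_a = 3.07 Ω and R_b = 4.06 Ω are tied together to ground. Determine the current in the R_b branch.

Equivalent of the parallel group: R_p = 1.748 Ω.
V_A by voltage divider: V_A = 5.12 × 1.748/(7.62 + 1.748) = 0.9554 mV.
I(R_b) = V_A / R_b = 0.9554/4.06 = 0.2353 mA.
(Check via current divider: I_total = 0.5465 mA; share G_k/ΣG = 0.4306 → same result.)

I ≈ 0.235 mA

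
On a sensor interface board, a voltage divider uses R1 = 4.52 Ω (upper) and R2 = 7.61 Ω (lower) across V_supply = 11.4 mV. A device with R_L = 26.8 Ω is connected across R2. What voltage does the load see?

First combine the lower leg with the load: R2 ‖ R_L = 5.927 Ω.
Voltage divider with the loaded lower leg: V_out = 11.4 × 5.927/(4.52 + 5.927) = 11.4 × 0.5673 = 6.468 mV.

V_out ≈ 6.47 mV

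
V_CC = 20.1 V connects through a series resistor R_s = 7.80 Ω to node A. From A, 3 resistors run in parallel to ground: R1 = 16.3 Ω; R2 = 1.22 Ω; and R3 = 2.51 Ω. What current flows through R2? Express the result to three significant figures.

Equivalent of the parallel group: R_p = 0.7816 Ω.
Node voltage V_A = V_CC · R_p/(R_s + R_p) = 20.1 × 0.09108 = 1.831 V.
I(R2) = V_A / R2 = 1.831/1.22 = 1.501 A.

I ≈ 1.50 A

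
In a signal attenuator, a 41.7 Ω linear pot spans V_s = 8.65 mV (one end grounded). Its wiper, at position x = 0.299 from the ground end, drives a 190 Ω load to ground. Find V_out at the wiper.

The pot divides into 29.23 Ω above the wiper and 12.47 Ω below.
Lower segment in parallel with the load: 12.47 ‖ 190 = 11.70 Ω.
V_out = 8.65 × 11.70/(29.23 + 11.70) = 2.473 mV.

V_out ≈ 2.47 mV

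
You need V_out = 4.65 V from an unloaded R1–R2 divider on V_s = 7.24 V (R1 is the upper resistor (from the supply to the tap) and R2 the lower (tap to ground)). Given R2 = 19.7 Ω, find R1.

R1 ≈ 11.0 Ω

The divider ratio is R2/(R1+R2) = 4.65/7.24 = 0.6423.
So R1 = R2 · (V_s/V_out − 1) = 19.7 × (7.24/4.65 − 1) = 19.7 × 0.5570 = 10.97 Ω.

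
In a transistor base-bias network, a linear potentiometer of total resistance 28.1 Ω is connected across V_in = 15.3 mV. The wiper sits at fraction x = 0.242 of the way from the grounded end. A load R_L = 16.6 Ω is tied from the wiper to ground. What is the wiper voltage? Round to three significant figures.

V_out ≈ 2.83 mV

Lower segment x·R_p = 6.800 Ω; upper segment (1−x)·R_p = 21.30 Ω.
(x·R_p) ‖ R_L = 4.824 Ω.
V_out = 15.3 × 4.824/(21.30 + 4.824) = 2.825 mV.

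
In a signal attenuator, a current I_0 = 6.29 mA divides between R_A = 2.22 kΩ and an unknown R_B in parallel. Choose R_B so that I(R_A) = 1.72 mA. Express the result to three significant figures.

R_B ≈ 0.836 kΩ

The fraction through R_A equals R_B/(R_A+R_B).
With f = 0.2734, R_B = R_A · f/(1−f) = 2.22 × 0.3764 = 0.8355 kΩ.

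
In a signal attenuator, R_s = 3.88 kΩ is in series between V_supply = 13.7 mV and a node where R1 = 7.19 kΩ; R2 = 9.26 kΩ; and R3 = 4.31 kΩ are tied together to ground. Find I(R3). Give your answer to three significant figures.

Combine the parallel branches: R_p = (1/7.19 + 1/9.26 + 1/4.31)⁻¹ = 2.087 kΩ.
V_A by voltage divider: V_A = 13.7 × 2.087/(3.88 + 2.087) = 4.792 mV.
Branch current I = V_A/R3 = 4.792/4.31 = 1.112 µA.
(Equivalently: I_total = 2.296 µA, then current-divider fraction G_k/ΣG = 0.4843.)

I ≈ 1.11 µA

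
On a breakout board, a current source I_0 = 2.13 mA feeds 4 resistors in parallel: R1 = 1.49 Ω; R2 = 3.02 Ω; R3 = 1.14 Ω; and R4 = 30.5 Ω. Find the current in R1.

I ≈ 0.748 mA

Total conductance ΣG = 1/1.49 + 1/3.02 + 1/1.14 + 1/30.5 = 1.912 (units of 1/Ω).
Current divider: I(R1) = I_0 · G_k/ΣG = 2.13 × (0.6711/1.912) = 2.13 × 0.3510 = 0.7476 mA.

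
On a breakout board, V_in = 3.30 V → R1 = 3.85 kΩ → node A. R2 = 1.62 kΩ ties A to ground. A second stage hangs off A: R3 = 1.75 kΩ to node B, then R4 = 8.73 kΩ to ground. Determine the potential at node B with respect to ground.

V_B ≈ 0.734 V

The second stage (R3 + R4 = 10.48 kΩ) loads node A in parallel with R2.
Effective lower resistance at A: R2 ‖ 10.48 = 1.403 kΩ.
So V_A = 3.30 × 0.2671 = 0.8814 V.
Then the unloaded second divider: V_B = V_A × R4/(R3+R4) = 0.8814 × 0.8330 = 0.7342 V.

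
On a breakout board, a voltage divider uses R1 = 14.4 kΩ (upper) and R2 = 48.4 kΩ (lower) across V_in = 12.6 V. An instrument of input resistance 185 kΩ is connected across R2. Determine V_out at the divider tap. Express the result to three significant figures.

V_out ≈ 9.16 V

The load sits in parallel with R2, giving an effective lower resistance R2' = R2·R_L/(R2+R_L) = 38.36 kΩ.
Now apply the divider: V_out = 12.6 × 0.7271 = 9.161 V.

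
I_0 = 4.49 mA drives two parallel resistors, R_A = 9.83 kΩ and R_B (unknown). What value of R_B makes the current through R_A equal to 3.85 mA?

The fraction through R_A equals R_B/(R_A+R_B).
With f = 0.8575, R_B = R_A · f/(1−f) = 9.83 × 6.016 = 59.13 kΩ.

R_B ≈ 59.1 kΩ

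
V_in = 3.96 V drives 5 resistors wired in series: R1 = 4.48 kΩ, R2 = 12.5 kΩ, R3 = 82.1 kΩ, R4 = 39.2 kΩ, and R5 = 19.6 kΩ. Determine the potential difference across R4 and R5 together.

Total series resistance ΣR = 4.48 + 12.5 + 82.1 + 39.2 + 19.6 = 157.9 kΩ.
R_{R4..R5} = 39.2 + 19.6 = 58.80 kΩ.
V = V_in · R/ΣR = 3.96 × 0.3724 = 1.475 V.

V ≈ 1.47 V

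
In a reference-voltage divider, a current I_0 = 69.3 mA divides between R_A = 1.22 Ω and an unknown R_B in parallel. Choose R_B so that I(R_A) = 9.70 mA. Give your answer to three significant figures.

R_B ≈ 0.199 Ω

The fraction through R_A equals R_B/(R_A+R_B).
With f = 0.1400, R_B = R_A · f/(1−f) = 1.22 × 0.1628 = 0.1986 Ω.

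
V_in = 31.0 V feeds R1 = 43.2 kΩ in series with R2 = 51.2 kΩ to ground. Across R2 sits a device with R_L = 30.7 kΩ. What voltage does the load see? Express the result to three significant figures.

The load sits in parallel with R2, giving an effective lower resistance R2' = R2·R_L/(R2+R_L) = 19.19 kΩ.
Now apply the divider: V_out = 31.0 × 0.3076 = 9.536 V.

V_out ≈ 9.54 V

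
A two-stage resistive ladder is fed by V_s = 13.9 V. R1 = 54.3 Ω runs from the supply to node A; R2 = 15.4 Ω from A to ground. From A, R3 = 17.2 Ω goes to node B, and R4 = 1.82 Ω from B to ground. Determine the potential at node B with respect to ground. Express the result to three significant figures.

Looking into the second stage from A: R3 + R4 = 19.02 Ω appears in parallel with R2.
R2 ‖ (R3+R4) = 8.510 Ω.
First divider: V_A = V_s · 8.510/(54.3 + 8.510) = 1.883 V.
V_B = V_A × 0.09569 = 0.1802 V.

V_B ≈ 0.180 V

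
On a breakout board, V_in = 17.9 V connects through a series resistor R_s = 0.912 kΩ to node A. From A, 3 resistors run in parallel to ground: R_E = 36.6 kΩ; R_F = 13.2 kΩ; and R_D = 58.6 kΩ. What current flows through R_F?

Equivalent of the parallel group: R_p = 8.323 kΩ.
Node voltage V_A = V_in · R_p/(R_s + R_p) = 17.9 × 0.9012 = 16.13 V.
Branch current I = V_A/R_F = 16.13/13.2 = 1.222 mA.

I ≈ 1.22 mA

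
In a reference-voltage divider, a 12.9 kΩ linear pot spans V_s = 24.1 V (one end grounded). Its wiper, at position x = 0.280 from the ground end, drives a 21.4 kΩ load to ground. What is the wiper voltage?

The pot divides into 9.288 kΩ above the wiper and 3.612 kΩ below.
Lower segment in parallel with the load: 3.612 ‖ 21.4 = 3.090 kΩ.
Loaded-divider output: V_out = 24.1 × 0.2497 = 6.017 V.

V_out ≈ 6.02 V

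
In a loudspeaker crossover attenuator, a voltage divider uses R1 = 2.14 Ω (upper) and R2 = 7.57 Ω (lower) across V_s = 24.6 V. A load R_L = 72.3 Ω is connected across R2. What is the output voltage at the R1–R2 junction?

First combine the lower leg with the load: R2 ‖ R_L = 6.853 Ω.
Then V_out = V_s · R2'/(R1 + R2') = 24.6 × 6.853/8.993 = 18.75 V.
(Unloaded it would be 19.2 V; the load pulls it down.)

V_out ≈ 18.7 V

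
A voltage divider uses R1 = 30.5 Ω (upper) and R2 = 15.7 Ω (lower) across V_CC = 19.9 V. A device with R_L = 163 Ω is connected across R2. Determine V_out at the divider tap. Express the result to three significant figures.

The load sits in parallel with R2, giving an effective lower resistance R2' = R2·R_L/(R2+R_L) = 14.32 Ω.
Now apply the divider: V_out = 19.9 × 0.3195 = 6.358 V.

V_out ≈ 6.36 V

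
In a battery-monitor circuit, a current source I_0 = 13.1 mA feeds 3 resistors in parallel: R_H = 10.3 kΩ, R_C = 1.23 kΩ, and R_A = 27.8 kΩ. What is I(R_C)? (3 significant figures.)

I ≈ 11.3 mA

Total conductance ΣG = 1/10.3 + 1/1.23 + 1/27.8 = 0.9461 (units of 1/kΩ).
R_C takes the fraction G_k/ΣG = 0.8130/0.9461 = 0.8594, so I = 13.1 × 0.8594 = 11.26 mA.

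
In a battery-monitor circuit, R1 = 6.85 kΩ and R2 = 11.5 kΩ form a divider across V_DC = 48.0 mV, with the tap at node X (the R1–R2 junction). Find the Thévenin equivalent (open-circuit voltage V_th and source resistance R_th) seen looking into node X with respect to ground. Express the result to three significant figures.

V_th ≈ 30.1 mV, R_th ≈ 4.29 kΩ

Open-circuit (no load on X): V_th = V_DC · R2/(R1 + R2) = 48.0 × 11.5/(6.850 + 11.5) = 30.08 mV.
Zeroing V_DC shorts the top of R1 to ground, so R_th = R1 ‖ R2 = 4.293 kΩ.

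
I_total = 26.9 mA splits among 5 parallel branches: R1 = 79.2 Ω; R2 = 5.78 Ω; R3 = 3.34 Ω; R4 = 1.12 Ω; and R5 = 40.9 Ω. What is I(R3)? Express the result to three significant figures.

I ≈ 5.74 mA

Total conductance ΣG = 1/79.2 + 1/5.78 + 1/3.34 + 1/1.12 + 1/40.9 = 1.402 (units of 1/Ω).
By the current-divider rule, I = I_total · G_k/ΣG = 26.9 × 0.2135 = 5.743 mA.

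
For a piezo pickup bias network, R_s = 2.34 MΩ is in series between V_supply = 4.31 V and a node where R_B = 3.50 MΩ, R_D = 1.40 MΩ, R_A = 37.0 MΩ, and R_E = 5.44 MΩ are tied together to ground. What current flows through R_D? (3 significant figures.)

Combine the parallel branches: R_p = (1/3.50 + 1/1.40 + 1/37.0 + 1/5.44)⁻¹ = 0.8259 MΩ.
Node voltage V_A = V_supply · R_p/(R_s + R_p) = 4.31 × 0.2609 = 1.124 V.
I(R_D) = V_A / R_D = 1.124/1.40 = 0.8031 µA.
(Check via current divider: I_total = 1.361 µA; share G_k/ΣG = 0.5899 → same result.)

I ≈ 0.803 µA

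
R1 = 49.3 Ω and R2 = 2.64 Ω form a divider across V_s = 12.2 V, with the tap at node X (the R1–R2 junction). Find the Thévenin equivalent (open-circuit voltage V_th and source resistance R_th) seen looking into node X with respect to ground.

V_th ≈ 0.620 V, R_th ≈ 2.51 Ω

V_th is the unloaded tap voltage: V_s · R2/(R1+R2) = 12.2 × 0.05083 = 0.6201 V.
Looking into X with the source shorted: R_th = R1·R2/(R1+R2) = 49.30 × 2.64/51.94 = 2.506 Ω.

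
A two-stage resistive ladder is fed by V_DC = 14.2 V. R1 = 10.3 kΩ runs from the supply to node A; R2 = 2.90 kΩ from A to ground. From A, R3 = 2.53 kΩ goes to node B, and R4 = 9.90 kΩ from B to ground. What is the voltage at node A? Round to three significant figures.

Looking into the second stage from A: R3 + R4 = 12.43 kΩ appears in parallel with R2.
R2 ‖ (R3+R4) = 2.351 kΩ.
V_A = 14.2 × 2.351/(10.3 + 2.351) = 2.639 V.

V_A ≈ 2.64 V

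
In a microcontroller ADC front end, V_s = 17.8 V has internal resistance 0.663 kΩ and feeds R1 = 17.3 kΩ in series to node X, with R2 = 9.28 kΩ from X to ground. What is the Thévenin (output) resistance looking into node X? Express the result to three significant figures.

R1' = 0.663 + 17.3 = 17.96 kΩ (source resistance + R1).
Looking into X with the source shorted: R_th = R1'·R2/(R1'+R2) = 17.96 × 9.28/27.24 = 6.119 kΩ.

R_th ≈ 6.12 kΩ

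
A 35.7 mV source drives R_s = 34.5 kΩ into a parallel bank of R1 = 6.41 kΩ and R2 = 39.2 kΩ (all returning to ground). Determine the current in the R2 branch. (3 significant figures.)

I ≈ 0.125 µA

Parallel bank: R_p = 1/(1/6.41 + 1/39.2) = 5.509 kΩ.
V_A = 35.7 × 5.509/40.01 = 4.916 mV.
I(R2) = V_A / R2 = 4.916/39.2 = 0.1254 µA.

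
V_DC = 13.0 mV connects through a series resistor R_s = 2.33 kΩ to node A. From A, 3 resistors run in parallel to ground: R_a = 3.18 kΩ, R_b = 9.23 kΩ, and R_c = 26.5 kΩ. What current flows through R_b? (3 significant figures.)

I ≈ 0.679 µA

Equivalent of the parallel group: R_p = 2.171 kΩ.
V_A = 13.0 × 2.171/4.501 = 6.271 mV.
Branch current I = V_A/R_b = 6.271/9.23 = 0.6794 µA.
(Check via current divider: I_total = 2.888 µA; share G_k/ΣG = 0.2352 → same result.)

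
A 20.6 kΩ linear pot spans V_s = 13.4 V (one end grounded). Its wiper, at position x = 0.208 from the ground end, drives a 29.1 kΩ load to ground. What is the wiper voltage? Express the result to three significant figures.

V_out ≈ 2.50 V

Lower segment x·R_p = 4.285 kΩ; upper segment (1−x)·R_p = 16.32 kΩ.
R_L loads the lower segment: effective lower R = 3.735 kΩ.
V_out = 13.4 × 3.735/(16.32 + 3.735) = 2.496 V.
(Unloaded: V_out = x·V_s = 2.79 V.)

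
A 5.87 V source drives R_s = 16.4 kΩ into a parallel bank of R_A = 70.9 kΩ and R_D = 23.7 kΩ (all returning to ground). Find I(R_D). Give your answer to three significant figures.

I ≈ 0.129 mA

Equivalent of the parallel group: R_p = 17.76 kΩ.
V_A = 5.87 × 17.76/34.16 = 3.052 V.
I(R_D) = V_A / R_D = 3.052/23.7 = 0.1288 mA.
(Equivalently: I_total = 0.1718 mA, then current-divider fraction G_k/ΣG = 0.7495.)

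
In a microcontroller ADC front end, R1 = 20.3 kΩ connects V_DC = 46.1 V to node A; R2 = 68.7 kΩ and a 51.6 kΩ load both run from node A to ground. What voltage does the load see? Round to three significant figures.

V_out ≈ 27.3 V

R2 ‖ R_L = (68.7 × 51.6)/(68.7 + 51.6) = 29.47 kΩ.
Then V_out = V_DC · R2'/(R1 + R2') = 46.1 × 29.47/49.77 = 27.30 V.
(Unloaded it would be 35.6 V; the load pulls it down.)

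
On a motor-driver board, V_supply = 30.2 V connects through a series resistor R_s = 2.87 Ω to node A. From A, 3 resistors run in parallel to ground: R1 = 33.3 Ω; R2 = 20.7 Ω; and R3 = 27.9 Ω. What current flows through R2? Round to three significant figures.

I ≈ 1.10 A

Parallel bank: R_p = 1/(1/33.3 + 1/20.7 + 1/27.9) = 8.758 Ω.
V_A = 30.2 × 8.758/11.63 = 22.75 V.
Branch current I = V_A/R2 = 22.75/20.7 = 1.099 A.
(Equivalently: I_total = 2.597 A, then current-divider fraction G_k/ΣG = 0.4231.)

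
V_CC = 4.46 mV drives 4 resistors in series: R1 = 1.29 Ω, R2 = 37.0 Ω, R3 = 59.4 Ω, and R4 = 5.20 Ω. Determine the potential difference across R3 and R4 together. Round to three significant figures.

V ≈ 2.80 mV

Total series resistance ΣR = 1.29 + 37.0 + 59.4 + 5.20 = 102.9 Ω.
R_{R3..R4} = 59.4 + 5.20 = 64.60 Ω.
Voltage divider: V = V_CC · (64.60 / 102.9) = 4.46 × 0.6279 = 2.800 mV.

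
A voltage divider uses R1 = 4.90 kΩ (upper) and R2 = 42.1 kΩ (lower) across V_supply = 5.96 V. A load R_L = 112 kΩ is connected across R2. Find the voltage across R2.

R2 ‖ R_L = (42.1 × 112)/(42.1 + 112) = 30.60 kΩ.
Then V_out = V_supply · R2'/(R1 + R2') = 5.96 × 30.60/35.50 = 5.137 V.

V_out ≈ 5.14 V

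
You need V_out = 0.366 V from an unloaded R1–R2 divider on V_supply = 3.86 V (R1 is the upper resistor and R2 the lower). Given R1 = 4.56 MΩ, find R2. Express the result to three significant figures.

Required fraction k = V_out/V_supply = 0.09482.
Rearranging, R2 = R1·k/(1−k) = 4.56 × 0.1048 = 0.4777 MΩ.

R2 ≈ 0.478 MΩ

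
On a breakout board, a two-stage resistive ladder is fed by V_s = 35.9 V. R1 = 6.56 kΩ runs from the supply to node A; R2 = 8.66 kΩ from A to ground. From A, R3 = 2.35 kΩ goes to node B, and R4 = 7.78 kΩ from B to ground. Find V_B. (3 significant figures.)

Looking into the second stage from A: R3 + R4 = 10.13 kΩ appears in parallel with R2.
Effective lower resistance at A: R2 ‖ 10.13 = 4.669 kΩ.
So V_A = 35.9 × 0.4158 = 14.93 V.
V_B = V_A × 0.7680 = 11.46 V.

V_B ≈ 11.5 V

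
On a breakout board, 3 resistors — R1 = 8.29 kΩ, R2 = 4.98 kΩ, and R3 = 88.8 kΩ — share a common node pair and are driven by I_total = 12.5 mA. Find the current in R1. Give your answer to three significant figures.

I ≈ 4.53 mA

ΣG = 1/8.29 + 1/4.98 + 1/88.8 = 0.3327.
By the current-divider rule, I = I_total · G_k/ΣG = 12.5 × 0.3626 = 4.532 mA.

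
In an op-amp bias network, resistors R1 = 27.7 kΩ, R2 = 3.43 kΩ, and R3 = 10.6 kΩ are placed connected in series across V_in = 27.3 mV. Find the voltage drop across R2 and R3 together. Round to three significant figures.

V ≈ 9.18 mV

ΣR = 27.7 + 3.43 + 10.6 = 41.73 kΩ.
R_{R2..R3} = 3.43 + 10.6 = 14.03 kΩ.
By the voltage-divider rule, V = 27.3 × 14.03/41.73 = 9.179 mV.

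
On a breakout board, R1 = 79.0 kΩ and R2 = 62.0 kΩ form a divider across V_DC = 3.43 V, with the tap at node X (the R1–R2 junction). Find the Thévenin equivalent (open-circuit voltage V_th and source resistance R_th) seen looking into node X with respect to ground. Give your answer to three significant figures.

Open-circuit (no load on X): V_th = V_DC · R2/(R1 + R2) = 3.43 × 62.0/(79.00 + 62.0) = 1.508 V.
Zeroing V_DC shorts the top of R1 to ground, so R_th = R1 ‖ R2 = 34.74 kΩ.

V_th ≈ 1.51 V, R_th ≈ 34.7 kΩ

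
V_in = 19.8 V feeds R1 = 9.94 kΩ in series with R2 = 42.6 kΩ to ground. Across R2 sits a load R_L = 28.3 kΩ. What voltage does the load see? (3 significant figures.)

The load sits in parallel with R2, giving an effective lower resistance R2' = R2·R_L/(R2+R_L) = 17.00 kΩ.
Now apply the divider: V_out = 19.8 × 0.6311 = 12.50 V.

V_out ≈ 12.5 V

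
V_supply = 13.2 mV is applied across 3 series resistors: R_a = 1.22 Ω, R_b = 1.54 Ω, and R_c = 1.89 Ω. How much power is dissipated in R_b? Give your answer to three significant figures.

P ≈ 12.4 µW

Series current I = V_supply/ΣR = 13.2/4.650 = 2.839 mA.
P = I²R = 8.058 × 1.54 = 12.41 µW.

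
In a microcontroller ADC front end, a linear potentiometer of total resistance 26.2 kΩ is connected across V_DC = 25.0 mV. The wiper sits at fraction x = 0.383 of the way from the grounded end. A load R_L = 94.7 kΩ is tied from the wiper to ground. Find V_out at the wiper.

V_out ≈ 8.99 mV

Lower segment x·R_p = 10.03 kΩ; upper segment (1−x)·R_p = 16.17 kΩ.
(x·R_p) ‖ R_L = 9.073 kΩ.
V_out = 25.0 × 9.073/(16.17 + 9.073) = 8.987 mV.
(Unloaded: V_out = x·V_DC = 9.57 mV.)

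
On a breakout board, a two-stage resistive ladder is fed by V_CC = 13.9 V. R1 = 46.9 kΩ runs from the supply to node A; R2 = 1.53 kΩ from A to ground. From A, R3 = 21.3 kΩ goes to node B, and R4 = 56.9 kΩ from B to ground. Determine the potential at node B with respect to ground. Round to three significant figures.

Looking into the second stage from A: R3 + R4 = 78.20 kΩ appears in parallel with R2.
R2 ‖ (R3+R4) = 1.501 kΩ.
So V_A = 13.9 × 0.03100 = 0.4310 V.
V_B = V_A × 0.7276 = 0.3136 V.

V_B ≈ 0.314 V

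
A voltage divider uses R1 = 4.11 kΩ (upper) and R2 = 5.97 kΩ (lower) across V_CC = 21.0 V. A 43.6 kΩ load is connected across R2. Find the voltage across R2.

V_out ≈ 11.8 V

First combine the lower leg with the load: R2 ‖ R_L = 5.251 kΩ.
Voltage divider with the loaded lower leg: V_out = 21.0 × 5.251/(4.11 + 5.251) = 21.0 × 0.5609 = 11.78 V.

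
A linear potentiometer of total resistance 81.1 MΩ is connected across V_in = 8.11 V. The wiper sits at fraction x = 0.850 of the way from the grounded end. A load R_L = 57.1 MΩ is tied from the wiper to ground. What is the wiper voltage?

Split the track: R_lower = x·R_p = 68.93 MΩ, R_upper = (1−x)·R_p = 12.17 MΩ.
(x·R_p) ‖ R_L = 31.23 MΩ.
V_out = 8.11 × 31.23/(12.17 + 31.23) = 5.837 V.

V_out ≈ 5.84 V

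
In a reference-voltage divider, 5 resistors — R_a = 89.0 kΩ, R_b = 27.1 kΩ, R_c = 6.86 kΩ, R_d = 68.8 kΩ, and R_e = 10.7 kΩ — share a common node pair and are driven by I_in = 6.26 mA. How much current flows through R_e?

Conductances: ΣG = 1/89.0 + 1/27.1 + 1/6.86 + 1/68.8 + 1/10.7 = 0.3019 (1/kΩ).
Current divider: I(R_e) = I_in · G_k/ΣG = 6.26 × (0.09346/0.3019) = 6.26 × 0.3096 = 1.938 mA.

I ≈ 1.94 mA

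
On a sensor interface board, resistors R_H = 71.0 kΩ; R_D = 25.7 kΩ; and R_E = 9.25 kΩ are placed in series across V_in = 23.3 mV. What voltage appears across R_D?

ΣR = 71.0 + 25.7 + 9.25 = 106.0 kΩ.
V = V_in · R/ΣR = 23.3 × 0.2426 = 5.652 mV.

V ≈ 5.65 mV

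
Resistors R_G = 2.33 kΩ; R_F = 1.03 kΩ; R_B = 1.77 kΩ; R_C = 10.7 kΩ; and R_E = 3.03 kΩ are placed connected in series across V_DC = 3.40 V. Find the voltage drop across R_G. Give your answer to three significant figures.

V ≈ 0.420 V

ΣR = 2.33 + 1.03 + 1.77 + 10.7 + 3.03 = 18.86 kΩ.
V = V_DC · R/ΣR = 3.40 × 0.1235 = 0.4200 V.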